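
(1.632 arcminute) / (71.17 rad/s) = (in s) 6.67e-06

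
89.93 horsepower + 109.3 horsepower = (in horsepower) 199.2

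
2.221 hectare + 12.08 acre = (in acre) 17.57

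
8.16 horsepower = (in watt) 6085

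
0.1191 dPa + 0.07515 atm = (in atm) 0.07515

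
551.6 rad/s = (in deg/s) 3.16e+04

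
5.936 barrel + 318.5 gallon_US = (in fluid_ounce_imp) 7.565e+04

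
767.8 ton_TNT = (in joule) 3.212e+12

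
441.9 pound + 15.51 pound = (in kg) 207.5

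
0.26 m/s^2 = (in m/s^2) 0.26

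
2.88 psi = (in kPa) 19.86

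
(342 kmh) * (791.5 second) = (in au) 5.026e-07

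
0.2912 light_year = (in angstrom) 2.755e+25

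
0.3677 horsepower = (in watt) 274.2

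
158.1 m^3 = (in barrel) 994.4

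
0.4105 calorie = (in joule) 1.718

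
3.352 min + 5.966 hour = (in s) 2.168e+04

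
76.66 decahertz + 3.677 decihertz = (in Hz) 767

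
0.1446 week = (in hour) 24.29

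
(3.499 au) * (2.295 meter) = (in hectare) 1.201e+08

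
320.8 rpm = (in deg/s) 1925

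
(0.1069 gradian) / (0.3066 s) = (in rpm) 0.0523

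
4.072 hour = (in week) 0.02424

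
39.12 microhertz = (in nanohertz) 3.912e+04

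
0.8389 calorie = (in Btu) 0.003327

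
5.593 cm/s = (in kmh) 0.2013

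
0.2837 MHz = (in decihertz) 2.837e+06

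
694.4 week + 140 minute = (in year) 13.32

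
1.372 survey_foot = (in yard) 0.4573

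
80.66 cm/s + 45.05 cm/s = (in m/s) 1.257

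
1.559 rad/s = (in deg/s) 89.32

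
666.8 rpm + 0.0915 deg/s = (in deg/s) 4001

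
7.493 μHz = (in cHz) 0.0007493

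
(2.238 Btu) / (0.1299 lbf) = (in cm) 4.086e+05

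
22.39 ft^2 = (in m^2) 2.08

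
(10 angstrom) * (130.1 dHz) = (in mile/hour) 2.91e-08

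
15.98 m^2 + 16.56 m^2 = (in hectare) 0.003254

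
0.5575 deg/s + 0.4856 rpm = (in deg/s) 3.471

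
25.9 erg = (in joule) 2.59e-06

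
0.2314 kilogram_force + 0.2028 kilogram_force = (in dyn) 4.258e+05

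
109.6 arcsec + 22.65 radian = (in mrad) 2.265e+04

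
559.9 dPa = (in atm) 0.0005526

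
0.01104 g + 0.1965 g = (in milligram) 207.5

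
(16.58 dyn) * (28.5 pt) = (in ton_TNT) 3.984e-16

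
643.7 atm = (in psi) 9460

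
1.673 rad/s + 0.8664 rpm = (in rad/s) 1.764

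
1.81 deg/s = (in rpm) 0.3017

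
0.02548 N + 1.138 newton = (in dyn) 1.163e+05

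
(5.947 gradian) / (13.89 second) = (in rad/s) 0.006725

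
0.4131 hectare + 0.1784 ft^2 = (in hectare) 0.4131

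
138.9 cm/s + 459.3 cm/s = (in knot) 11.63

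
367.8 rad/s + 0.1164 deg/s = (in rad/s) 367.8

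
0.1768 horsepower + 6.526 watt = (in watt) 138.4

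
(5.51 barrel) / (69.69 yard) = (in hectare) 1.375e-06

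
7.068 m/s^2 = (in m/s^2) 7.068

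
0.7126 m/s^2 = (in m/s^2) 0.7126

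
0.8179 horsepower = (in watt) 609.9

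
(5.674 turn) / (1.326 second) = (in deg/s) 1540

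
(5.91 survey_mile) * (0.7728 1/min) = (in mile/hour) 274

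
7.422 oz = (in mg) 2.104e+05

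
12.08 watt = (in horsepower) 0.0162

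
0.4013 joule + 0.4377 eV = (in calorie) 0.09591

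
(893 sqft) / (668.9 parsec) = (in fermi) 0.004019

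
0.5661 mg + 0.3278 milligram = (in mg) 0.8939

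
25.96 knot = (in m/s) 13.35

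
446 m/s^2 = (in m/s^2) 446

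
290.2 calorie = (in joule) 1214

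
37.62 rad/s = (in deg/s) 2155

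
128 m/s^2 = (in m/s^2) 128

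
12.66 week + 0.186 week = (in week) 12.85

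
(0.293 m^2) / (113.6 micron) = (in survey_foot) 8462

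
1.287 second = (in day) 1.49e-05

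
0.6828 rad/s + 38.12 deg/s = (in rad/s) 1.348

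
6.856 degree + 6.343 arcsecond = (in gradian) 7.62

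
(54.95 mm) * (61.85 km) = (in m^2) 3399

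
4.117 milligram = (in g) 0.004117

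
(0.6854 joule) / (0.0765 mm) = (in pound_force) 2014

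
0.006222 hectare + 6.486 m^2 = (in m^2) 68.71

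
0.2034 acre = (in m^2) 823.1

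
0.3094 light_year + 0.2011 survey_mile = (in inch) 1.152e+17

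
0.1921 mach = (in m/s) 65.41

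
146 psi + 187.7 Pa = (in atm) 9.937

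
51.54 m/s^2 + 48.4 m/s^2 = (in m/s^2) 99.94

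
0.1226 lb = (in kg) 0.05561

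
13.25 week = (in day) 92.75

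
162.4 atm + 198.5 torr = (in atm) 162.7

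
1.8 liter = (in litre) 1.8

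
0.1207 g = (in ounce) 0.004258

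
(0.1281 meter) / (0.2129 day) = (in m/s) 6.964e-06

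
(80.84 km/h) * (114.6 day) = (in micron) 2.223e+14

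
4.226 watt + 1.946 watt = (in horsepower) 0.008277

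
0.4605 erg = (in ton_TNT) 1.101e-17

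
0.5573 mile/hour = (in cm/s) 24.91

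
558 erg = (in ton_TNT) 1.334e-14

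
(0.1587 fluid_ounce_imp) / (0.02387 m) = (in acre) 4.668e-08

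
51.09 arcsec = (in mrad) 0.2477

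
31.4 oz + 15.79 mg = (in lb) 1.963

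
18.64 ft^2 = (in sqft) 18.64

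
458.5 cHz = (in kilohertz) 0.004585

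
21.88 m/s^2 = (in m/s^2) 21.88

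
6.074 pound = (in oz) 97.18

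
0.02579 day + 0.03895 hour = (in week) 0.003916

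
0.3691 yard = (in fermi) 3.375e+14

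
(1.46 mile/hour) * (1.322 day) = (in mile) 46.32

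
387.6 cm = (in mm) 3876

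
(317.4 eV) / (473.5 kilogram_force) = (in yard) 1.198e-20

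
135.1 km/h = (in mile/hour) 83.95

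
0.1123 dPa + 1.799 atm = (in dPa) 1.823e+06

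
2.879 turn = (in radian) 18.09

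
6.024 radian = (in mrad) 6024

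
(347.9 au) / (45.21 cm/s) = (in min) 1.919e+12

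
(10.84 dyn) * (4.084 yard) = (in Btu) 3.837e-07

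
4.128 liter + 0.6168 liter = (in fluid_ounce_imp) 167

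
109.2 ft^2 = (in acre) 0.002507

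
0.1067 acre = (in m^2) 431.8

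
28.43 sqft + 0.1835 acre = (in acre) 0.1842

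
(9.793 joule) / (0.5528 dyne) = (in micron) 1.772e+12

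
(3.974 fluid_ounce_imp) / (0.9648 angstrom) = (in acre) 289.2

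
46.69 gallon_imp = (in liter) 212.3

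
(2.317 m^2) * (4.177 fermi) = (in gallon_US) 2.557e-12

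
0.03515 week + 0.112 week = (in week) 0.1472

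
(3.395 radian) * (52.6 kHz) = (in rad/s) 1.786e+05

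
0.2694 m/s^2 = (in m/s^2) 0.2694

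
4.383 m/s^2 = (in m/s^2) 4.383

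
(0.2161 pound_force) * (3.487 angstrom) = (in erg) 0.003352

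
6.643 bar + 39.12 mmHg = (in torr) 5022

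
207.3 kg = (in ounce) 7312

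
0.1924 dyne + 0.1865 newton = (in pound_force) 0.04193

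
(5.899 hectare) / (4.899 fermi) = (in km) 1.204e+16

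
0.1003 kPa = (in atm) 0.0009899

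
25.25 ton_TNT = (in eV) 6.594e+29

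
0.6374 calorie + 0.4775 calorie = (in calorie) 1.115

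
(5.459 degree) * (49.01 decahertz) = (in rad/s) 46.7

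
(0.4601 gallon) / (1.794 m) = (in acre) 2.399e-07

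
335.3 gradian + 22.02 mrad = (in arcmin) 1.818e+04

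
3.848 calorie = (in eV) 1.005e+20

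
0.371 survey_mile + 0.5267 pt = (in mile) 0.371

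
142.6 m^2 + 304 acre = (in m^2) 1.23e+06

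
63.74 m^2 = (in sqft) 686.1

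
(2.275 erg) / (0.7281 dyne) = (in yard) 0.03417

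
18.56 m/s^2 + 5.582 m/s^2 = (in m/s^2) 24.14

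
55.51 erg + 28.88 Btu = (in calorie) 7283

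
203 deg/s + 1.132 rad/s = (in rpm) 44.64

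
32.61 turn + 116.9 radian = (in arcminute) 1.106e+06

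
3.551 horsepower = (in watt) 2648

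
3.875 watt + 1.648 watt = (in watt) 5.523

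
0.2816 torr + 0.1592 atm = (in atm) 0.1596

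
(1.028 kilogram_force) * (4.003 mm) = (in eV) 2.519e+17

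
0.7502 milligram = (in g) 0.0007502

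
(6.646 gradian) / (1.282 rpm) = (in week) 1.286e-06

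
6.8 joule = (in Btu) 0.006445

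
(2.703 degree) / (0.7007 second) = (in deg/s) 3.858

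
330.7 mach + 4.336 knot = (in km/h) 4.054e+05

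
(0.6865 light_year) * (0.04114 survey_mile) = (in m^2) 4.3e+17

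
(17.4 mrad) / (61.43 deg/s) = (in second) 0.01623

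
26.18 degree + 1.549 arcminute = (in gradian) 29.12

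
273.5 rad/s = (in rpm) 2612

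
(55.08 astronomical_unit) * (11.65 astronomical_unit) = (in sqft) 1.546e+26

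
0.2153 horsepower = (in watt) 160.5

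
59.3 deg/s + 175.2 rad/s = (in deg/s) 1.01e+04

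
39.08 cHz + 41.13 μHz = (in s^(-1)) 0.3908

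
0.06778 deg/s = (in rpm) 0.0113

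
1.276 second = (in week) 2.11e-06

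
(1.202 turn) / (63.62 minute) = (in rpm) 0.01889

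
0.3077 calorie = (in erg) 1.287e+07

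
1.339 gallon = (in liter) 5.069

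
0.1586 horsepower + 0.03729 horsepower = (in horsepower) 0.1959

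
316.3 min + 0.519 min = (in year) 0.0006028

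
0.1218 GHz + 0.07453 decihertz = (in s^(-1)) 1.218e+08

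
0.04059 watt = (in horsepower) 5.443e-05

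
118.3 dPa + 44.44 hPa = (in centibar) 4.456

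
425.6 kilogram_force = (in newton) 4174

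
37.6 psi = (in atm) 2.559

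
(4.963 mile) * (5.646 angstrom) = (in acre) 1.114e-09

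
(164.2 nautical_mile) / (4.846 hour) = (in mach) 0.05119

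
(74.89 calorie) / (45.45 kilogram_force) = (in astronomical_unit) 4.699e-12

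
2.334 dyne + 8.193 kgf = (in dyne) 8.035e+06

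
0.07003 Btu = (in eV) 4.612e+20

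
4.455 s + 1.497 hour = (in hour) 1.498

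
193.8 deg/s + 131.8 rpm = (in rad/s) 17.18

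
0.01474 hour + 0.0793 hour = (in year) 1.074e-05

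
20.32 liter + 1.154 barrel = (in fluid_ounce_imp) 7172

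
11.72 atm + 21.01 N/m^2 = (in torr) 8907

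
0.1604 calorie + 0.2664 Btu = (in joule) 281.7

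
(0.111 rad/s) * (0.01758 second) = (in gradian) 0.1242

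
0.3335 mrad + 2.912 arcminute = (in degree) 0.06764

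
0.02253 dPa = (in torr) 1.69e-05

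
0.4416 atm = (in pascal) 4.475e+04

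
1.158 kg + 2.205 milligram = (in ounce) 40.85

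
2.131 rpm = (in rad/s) 0.2232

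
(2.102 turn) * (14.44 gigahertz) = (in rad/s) 1.907e+11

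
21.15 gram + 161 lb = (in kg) 73.05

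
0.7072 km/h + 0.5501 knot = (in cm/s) 47.94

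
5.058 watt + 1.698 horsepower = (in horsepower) 1.705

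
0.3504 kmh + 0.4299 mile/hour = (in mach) 0.0008503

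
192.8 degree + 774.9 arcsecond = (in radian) 3.369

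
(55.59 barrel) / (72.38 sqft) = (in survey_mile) 0.0008167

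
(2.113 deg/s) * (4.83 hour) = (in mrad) 6.412e+05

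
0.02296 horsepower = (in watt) 17.12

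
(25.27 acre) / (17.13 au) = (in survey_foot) 1.309e-07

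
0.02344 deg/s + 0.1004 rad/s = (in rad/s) 0.1008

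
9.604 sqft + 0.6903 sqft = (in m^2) 0.9564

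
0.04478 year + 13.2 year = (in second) 4.177e+08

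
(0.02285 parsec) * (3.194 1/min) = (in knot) 7.296e+13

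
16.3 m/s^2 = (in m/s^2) 16.3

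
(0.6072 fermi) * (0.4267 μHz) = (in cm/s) 2.591e-20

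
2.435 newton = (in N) 2.435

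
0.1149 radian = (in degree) 6.583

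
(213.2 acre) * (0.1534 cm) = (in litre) 1.324e+06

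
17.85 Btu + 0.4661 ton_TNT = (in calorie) 4.661e+08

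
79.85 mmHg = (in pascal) 1.065e+04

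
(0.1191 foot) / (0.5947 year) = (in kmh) 6.968e-09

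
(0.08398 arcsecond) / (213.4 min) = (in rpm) 3.037e-10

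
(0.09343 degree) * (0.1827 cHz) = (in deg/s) 0.0001707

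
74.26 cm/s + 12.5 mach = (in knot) 8275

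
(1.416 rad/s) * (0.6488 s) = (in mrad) 918.7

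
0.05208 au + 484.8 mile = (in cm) 7.792e+11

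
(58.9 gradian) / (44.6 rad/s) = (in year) 6.578e-10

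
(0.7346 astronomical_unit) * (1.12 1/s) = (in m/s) 1.231e+11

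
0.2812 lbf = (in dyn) 1.251e+05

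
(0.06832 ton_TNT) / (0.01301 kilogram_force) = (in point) 6.351e+12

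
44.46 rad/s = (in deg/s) 2547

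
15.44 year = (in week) 805.1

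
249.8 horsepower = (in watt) 1.863e+05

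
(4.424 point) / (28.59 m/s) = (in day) 6.318e-10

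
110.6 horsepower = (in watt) 8.247e+04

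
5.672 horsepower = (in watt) 4230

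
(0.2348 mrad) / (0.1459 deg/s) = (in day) 1.067e-06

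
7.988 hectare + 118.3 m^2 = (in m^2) 8e+04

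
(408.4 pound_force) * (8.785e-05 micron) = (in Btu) 1.513e-10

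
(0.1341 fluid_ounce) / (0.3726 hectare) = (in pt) 3.017e-06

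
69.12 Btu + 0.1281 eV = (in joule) 7.293e+04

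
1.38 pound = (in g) 626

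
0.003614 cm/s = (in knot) 7.025e-05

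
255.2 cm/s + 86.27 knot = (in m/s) 46.93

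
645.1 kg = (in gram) 6.451e+05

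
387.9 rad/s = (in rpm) 3704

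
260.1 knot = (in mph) 299.3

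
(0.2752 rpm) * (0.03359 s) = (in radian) 0.000968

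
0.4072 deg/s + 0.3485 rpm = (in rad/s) 0.0436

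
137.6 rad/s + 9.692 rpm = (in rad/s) 138.6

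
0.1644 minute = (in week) 1.631e-05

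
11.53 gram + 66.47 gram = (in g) 78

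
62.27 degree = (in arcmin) 3736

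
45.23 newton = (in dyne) 4.523e+06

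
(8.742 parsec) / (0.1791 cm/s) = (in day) 1.743e+15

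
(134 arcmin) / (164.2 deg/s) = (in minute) 0.0002267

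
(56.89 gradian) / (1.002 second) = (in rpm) 8.516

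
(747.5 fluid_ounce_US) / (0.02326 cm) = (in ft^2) 1023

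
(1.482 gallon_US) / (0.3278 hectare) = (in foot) 5.615e-06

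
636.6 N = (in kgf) 64.92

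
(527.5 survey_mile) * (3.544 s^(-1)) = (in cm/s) 3.009e+08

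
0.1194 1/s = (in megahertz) 1.194e-07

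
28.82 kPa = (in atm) 0.2844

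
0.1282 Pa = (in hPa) 0.001282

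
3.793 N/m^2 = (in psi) 0.0005501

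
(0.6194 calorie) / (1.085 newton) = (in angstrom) 2.389e+10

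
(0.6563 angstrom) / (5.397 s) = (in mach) 3.571e-14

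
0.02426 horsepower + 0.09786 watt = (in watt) 18.19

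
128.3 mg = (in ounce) 0.004526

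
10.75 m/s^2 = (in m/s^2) 10.75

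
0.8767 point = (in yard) 0.0003382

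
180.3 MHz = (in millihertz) 1.803e+11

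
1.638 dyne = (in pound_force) 3.682e-06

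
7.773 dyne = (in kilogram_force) 7.926e-06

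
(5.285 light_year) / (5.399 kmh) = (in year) 1.057e+09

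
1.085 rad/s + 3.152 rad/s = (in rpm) 40.46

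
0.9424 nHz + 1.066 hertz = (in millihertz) 1066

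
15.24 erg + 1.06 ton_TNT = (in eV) 2.768e+28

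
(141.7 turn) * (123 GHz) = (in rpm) 1.046e+15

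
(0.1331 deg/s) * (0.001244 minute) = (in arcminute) 0.5961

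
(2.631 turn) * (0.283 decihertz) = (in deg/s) 26.8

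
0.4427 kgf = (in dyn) 4.341e+05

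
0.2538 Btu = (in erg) 2.678e+09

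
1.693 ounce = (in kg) 0.048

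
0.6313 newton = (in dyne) 6.313e+04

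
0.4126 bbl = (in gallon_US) 17.33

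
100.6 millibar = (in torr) 75.46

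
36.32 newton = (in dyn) 3.632e+06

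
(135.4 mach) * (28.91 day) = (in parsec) 3.732e-06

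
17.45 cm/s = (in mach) 0.0005125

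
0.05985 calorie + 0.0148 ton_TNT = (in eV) 3.865e+26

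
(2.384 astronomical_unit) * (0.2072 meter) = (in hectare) 7.39e+06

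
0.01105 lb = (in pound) 0.01105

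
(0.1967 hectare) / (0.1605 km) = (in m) 12.26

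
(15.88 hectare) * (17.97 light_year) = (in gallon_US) 7.132e+24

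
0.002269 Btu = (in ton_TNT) 5.722e-10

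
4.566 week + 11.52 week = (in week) 16.09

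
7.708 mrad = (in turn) 0.001227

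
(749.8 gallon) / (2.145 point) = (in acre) 0.9269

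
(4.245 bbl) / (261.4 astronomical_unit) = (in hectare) 1.726e-18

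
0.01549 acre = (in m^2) 62.69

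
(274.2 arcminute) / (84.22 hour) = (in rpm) 2.512e-06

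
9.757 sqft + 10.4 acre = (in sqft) 4.53e+05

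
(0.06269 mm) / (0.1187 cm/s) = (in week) 8.732e-08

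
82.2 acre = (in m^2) 3.327e+05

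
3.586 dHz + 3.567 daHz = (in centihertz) 3603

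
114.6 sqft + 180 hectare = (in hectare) 180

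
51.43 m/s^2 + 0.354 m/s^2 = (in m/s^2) 51.78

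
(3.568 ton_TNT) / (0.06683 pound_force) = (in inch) 1.977e+12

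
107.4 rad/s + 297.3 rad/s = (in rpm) 3865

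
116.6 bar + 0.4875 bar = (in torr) 8.782e+04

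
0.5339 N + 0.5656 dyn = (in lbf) 0.12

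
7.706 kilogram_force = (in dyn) 7.557e+06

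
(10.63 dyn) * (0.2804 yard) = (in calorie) 6.514e-06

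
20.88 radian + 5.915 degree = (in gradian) 1336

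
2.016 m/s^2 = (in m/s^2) 2.016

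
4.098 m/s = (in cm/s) 409.8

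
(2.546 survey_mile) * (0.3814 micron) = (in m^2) 0.001563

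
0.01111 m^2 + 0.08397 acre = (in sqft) 3658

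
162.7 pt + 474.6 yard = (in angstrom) 4.34e+12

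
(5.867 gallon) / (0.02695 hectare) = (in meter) 8.241e-05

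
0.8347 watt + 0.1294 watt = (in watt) 0.9641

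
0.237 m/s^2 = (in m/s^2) 0.237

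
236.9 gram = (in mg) 2.369e+05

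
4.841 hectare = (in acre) 11.96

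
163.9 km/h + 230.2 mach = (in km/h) 2.823e+05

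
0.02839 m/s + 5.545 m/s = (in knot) 10.83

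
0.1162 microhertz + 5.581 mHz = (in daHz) 0.0005581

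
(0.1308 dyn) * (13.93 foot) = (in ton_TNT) 1.327e-15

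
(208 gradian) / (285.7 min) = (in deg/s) 0.01092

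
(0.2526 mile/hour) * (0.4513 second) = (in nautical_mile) 2.752e-05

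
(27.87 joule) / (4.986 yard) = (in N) 6.113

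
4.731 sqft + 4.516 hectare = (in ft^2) 4.861e+05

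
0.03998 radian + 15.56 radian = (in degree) 893.8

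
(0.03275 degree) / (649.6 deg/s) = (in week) 8.336e-11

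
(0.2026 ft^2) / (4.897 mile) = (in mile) 1.484e-09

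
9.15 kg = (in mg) 9.15e+06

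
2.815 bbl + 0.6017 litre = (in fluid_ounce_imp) 1.577e+04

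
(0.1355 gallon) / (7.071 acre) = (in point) 5.081e-05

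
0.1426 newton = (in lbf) 0.03206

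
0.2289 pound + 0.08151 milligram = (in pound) 0.2289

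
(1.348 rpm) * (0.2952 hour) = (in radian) 150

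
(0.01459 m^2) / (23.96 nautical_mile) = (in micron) 0.3288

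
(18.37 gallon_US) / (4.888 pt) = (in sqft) 434.1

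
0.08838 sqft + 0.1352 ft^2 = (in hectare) 2.077e-06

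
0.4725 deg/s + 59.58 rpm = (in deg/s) 358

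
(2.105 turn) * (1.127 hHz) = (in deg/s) 8.54e+04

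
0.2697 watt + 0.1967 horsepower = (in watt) 146.9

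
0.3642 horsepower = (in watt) 271.6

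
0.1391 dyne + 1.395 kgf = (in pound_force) 3.075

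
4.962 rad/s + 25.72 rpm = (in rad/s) 7.655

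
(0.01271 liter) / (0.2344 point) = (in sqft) 1.654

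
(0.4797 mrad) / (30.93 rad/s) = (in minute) 2.585e-07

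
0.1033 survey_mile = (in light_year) 1.757e-14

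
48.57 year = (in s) 1.532e+09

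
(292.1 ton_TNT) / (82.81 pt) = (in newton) 4.183e+13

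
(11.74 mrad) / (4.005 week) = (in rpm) 4.628e-08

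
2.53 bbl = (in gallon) 106.3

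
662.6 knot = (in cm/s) 3.409e+04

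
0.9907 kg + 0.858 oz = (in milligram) 1.015e+06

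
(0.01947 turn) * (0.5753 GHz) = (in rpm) 6.721e+08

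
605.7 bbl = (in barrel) 605.7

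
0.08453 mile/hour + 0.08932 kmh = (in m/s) 0.0626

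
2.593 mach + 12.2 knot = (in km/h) 3201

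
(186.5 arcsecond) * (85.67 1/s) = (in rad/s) 0.07746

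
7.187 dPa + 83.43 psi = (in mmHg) 4315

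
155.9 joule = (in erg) 1.559e+09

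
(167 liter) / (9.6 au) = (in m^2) 1.163e-13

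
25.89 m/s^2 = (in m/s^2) 25.89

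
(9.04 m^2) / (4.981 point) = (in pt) 1.458e+07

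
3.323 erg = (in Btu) 3.15e-10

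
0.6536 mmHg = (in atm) 0.00086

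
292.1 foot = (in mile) 0.05532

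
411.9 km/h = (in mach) 0.336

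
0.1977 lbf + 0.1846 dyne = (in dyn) 8.794e+04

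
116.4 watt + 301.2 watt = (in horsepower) 0.56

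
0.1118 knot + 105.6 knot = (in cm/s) 5438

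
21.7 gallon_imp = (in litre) 98.65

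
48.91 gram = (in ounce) 1.725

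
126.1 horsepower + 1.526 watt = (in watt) 9.403e+04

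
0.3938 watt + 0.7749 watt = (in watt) 1.169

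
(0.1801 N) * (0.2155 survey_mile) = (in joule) 62.46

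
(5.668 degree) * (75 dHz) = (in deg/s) 42.51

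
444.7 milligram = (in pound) 0.0009804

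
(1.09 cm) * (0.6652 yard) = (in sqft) 0.07136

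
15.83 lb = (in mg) 7.18e+06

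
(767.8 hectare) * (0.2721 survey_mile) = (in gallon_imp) 7.396e+11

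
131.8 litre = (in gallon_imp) 28.99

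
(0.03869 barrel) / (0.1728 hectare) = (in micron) 3.56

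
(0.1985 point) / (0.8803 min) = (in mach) 3.894e-09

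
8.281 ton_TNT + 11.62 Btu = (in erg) 3.465e+17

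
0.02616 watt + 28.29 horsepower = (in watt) 2.11e+04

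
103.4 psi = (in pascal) 7.129e+05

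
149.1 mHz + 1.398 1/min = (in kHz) 0.0001724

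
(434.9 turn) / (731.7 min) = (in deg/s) 3.566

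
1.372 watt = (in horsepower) 0.00184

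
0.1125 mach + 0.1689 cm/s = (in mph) 85.69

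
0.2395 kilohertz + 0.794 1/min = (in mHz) 2.395e+05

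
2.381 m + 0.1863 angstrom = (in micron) 2.381e+06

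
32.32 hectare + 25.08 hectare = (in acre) 141.8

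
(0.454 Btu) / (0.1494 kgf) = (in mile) 0.2031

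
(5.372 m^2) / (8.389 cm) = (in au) 4.281e-10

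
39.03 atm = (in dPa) 3.955e+07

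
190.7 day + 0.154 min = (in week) 27.24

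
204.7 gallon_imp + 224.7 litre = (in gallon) 305.2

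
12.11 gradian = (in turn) 0.03027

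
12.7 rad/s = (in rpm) 121.3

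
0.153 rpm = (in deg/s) 0.918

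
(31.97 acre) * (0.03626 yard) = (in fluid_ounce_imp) 1.51e+08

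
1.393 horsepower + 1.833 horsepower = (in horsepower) 3.226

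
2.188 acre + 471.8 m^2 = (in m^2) 9326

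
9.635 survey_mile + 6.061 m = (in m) 1.551e+04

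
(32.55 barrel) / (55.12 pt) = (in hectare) 0.02661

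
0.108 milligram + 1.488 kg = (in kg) 1.488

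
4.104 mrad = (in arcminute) 14.11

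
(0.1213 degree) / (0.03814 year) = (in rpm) 1.681e-08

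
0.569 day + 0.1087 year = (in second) 3.477e+06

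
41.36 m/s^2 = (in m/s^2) 41.36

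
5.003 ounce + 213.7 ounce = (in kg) 6.2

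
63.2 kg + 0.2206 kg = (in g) 6.342e+04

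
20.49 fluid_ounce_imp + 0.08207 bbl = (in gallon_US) 3.601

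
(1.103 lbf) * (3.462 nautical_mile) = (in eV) 1.963e+23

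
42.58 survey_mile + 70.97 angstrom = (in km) 68.53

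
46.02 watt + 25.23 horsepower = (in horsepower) 25.29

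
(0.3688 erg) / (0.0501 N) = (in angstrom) 7361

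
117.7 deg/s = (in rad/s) 2.054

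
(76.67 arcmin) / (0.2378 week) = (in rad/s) 1.551e-07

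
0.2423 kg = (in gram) 242.3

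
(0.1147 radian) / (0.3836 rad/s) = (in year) 9.482e-09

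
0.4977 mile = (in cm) 8.01e+04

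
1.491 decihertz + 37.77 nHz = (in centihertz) 14.91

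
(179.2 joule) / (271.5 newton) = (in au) 4.412e-12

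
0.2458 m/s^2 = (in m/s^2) 0.2458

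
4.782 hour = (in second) 1.722e+04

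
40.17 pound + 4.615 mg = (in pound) 40.17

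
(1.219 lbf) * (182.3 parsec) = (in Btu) 2.891e+16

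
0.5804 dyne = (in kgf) 5.918e-07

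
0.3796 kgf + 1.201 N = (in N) 4.924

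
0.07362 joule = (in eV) 4.595e+17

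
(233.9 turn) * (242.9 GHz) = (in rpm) 3.409e+15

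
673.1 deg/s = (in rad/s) 11.75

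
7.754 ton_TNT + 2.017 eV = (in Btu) 3.075e+07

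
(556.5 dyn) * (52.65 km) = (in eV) 1.829e+21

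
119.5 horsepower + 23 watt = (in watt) 8.913e+04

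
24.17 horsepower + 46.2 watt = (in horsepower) 24.23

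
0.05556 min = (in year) 1.057e-07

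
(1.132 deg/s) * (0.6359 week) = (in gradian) 4.837e+05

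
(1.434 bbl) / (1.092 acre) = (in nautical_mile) 2.786e-08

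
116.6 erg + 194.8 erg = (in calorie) 7.443e-06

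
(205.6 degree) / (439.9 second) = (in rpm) 0.0779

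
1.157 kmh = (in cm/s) 32.14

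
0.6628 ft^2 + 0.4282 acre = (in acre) 0.4282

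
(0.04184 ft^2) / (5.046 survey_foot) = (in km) 2.527e-06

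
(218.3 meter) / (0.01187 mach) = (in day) 0.0006251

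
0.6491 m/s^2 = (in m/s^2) 0.6491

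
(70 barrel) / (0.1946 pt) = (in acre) 40.06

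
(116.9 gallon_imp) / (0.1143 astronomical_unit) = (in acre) 7.68e-15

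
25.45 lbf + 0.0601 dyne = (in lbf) 25.45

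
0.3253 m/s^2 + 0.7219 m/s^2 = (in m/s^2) 1.047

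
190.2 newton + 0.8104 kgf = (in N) 198.1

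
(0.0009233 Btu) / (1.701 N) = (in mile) 0.0003558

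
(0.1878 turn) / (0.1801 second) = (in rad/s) 6.552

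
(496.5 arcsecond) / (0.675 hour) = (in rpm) 9.459e-06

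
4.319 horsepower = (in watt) 3221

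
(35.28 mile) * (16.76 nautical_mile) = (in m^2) 1.762e+09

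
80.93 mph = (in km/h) 130.2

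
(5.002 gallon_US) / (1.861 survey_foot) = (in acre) 8.249e-06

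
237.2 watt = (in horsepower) 0.3181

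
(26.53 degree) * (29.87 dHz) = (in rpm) 13.21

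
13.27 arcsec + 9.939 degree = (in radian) 0.1735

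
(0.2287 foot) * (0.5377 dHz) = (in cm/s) 0.3748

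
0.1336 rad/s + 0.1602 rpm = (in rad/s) 0.1504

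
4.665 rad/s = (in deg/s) 267.3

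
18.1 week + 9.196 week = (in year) 0.5235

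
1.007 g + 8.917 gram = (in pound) 0.02188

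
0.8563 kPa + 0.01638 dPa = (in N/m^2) 856.3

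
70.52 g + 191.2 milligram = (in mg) 7.071e+04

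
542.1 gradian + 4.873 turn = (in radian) 39.13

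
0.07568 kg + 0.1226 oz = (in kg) 0.07916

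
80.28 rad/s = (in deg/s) 4600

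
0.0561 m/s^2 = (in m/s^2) 0.0561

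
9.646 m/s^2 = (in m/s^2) 9.646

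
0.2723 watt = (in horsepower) 0.0003652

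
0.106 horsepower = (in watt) 79.04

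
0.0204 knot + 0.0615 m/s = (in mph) 0.161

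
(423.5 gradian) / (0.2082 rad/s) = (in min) 0.5325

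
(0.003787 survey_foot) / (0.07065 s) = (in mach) 4.798e-05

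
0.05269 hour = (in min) 3.161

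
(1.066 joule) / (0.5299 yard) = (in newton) 2.2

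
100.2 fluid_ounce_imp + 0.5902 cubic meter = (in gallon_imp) 130.5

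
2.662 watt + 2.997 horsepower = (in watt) 2238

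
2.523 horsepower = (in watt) 1881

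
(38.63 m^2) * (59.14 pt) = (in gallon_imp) 177.3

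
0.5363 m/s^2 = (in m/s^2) 0.5363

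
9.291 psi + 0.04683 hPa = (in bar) 0.6406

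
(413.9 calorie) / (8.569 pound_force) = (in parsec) 1.472e-15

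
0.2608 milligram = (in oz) 9.199e-06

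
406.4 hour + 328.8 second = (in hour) 406.5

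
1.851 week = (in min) 1.866e+04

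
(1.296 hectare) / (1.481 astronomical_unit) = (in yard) 6.397e-08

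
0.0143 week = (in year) 0.0002742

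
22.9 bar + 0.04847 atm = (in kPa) 2295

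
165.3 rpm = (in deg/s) 991.8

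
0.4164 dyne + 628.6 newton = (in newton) 628.6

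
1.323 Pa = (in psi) 0.0001919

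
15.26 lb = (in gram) 6922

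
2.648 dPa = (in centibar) 0.0002648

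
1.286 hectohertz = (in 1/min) 7716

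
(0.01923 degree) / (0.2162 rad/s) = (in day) 1.797e-08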